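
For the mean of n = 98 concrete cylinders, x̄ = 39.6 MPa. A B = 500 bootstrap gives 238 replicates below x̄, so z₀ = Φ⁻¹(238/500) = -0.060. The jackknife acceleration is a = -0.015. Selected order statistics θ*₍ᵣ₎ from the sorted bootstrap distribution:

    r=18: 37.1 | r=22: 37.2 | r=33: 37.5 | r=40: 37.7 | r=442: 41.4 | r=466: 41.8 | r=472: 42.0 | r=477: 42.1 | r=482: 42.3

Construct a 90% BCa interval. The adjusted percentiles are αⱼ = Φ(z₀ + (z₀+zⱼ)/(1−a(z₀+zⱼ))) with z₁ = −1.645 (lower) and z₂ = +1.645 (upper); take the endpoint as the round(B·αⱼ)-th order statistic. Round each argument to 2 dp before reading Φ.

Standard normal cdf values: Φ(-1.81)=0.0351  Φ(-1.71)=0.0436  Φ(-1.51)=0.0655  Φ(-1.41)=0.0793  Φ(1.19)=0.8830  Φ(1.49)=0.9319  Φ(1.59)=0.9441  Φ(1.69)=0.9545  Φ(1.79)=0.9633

Lower: z₀ + z₁ = -0.060 + (-1.645) = -1.705; 1 − a(z₀+z₁) = 1 − (-0.015)(-1.705) = 0.9744; argument = -0.060 + (-1.705)/0.9744 = -1.8097 → -1.81.
α₁ = Φ(-1.81) = 0.0351; rank = round(500 × 0.0351) = 18; θ*₍18₎ = 37.1.
Upper: z₀ + z₂ = 1.585; 1 − a(z₀+z₂) = 1.0238; argument = 1.4882 → 1.49; α₂ = 0.9319; rank = 466; θ*₍466₎ = 41.8.

(37.1, 41.8)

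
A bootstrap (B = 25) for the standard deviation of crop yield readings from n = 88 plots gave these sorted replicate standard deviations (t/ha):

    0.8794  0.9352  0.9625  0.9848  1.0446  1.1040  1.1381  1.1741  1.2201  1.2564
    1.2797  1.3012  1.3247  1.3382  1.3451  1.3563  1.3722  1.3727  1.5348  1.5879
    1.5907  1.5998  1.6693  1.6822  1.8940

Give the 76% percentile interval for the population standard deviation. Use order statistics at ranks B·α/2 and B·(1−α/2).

α = 0.24; lower rank = 25 × 0.120 = 3; upper rank = 25 × 0.880 = 22.
The 3rd smallest replicate is 0.9625; the 22nd is 1.5998.

(0.9625, 1.5998)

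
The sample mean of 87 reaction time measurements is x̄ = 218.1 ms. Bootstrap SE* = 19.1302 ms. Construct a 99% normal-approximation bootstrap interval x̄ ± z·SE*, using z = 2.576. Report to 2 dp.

Margin = 2.576 × 19.1302 = 49.279
Interval: 218.1 ± 49.279

(168.82, 267.38)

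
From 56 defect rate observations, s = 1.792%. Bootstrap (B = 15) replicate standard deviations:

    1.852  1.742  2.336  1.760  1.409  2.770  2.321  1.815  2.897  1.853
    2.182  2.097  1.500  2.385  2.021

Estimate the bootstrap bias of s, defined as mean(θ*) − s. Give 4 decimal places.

bias = +0.2707

mean(θ*) = (1.852 + 1.742 + 2.336 + 1.760 + 1.409 + 2.770 + 2.321 + 1.815 + 2.897 + 1.853 + 2.182 + 2.097 + 1.500 + 2.385 + 2.021) / 15 = 2.06267
bias = 2.06267 − 1.792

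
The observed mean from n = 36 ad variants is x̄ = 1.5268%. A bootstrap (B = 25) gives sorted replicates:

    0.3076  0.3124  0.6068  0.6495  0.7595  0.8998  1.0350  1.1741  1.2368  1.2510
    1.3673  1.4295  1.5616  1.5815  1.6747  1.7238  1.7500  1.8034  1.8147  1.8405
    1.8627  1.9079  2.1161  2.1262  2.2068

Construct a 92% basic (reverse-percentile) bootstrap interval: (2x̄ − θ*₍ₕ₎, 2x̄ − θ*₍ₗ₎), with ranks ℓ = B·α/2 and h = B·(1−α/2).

Percentile endpoints at ranks 1 and 24: θ*₍1₎ = 0.3076, θ*₍24₎ = 2.1262.
Basic interval reflects these around x̄:
  lower = 2 × 1.5268 − 2.1262 = 0.9274
  upper = 2 × 1.5268 − 0.3076 = 2.7460

(0.9274, 2.7460)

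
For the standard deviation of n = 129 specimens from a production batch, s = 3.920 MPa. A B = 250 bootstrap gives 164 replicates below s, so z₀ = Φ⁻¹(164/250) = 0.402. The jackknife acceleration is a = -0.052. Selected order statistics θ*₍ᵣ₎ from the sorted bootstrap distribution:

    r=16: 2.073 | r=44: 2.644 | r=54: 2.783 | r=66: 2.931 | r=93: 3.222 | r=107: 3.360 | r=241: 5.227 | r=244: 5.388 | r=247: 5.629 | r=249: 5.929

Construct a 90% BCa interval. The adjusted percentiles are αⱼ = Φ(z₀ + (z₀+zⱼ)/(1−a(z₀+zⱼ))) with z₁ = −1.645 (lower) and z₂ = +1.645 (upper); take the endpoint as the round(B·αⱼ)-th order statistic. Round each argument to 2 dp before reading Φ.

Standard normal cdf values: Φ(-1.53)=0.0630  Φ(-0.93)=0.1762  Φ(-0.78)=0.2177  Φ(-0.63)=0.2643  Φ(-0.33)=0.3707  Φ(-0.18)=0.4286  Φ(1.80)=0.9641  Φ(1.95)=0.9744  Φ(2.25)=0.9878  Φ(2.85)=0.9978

(2.644, 5.629)

Lower: z₀ + z₁ = 0.402 + (-1.645) = -1.243; 1 − a(z₀+z₁) = 1 − (-0.052)(-1.243) = 0.9354; argument = 0.402 + (-1.243)/0.9354 = -0.9269 → -0.93.
α₁ = Φ(-0.93) = 0.1762; rank = round(250 × 0.1762) = 44; θ*₍44₎ = 2.644.
Upper: z₀ + z₂ = 2.047; 1 − a(z₀+z₂) = 1.1064; argument = 2.2521 → 2.25; α₂ = 0.9878; rank = 247; θ*₍247₎ = 5.629.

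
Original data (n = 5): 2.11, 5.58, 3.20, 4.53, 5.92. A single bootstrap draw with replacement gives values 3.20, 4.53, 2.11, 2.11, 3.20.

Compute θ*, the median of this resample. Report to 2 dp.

θ* = 3.20

Sorted: 2.11, 2.11, 3.20, 3.20, 4.53
Median = middle value = 3.20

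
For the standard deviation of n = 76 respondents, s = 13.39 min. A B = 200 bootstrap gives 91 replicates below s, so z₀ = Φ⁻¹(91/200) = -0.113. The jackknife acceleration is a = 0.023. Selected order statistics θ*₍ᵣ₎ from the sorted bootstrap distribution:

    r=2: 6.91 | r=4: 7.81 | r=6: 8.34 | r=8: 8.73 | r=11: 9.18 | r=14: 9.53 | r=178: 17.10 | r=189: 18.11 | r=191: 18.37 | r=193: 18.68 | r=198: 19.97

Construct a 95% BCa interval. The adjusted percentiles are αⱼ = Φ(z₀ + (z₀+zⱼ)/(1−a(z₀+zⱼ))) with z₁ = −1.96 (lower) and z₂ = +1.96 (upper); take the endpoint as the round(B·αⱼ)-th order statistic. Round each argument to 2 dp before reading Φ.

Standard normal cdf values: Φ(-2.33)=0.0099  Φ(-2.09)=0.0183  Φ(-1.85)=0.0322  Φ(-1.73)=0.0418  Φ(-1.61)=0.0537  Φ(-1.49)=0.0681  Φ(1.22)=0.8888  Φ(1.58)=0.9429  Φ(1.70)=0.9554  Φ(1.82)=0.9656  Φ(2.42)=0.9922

Lower: z₀ + z₁ = -0.113 + (-1.960) = -2.073; 1 − a(z₀+z₁) = 1 − (0.023)(-2.073) = 1.0477; argument = -0.113 + (-2.073)/1.0477 = -2.0917 → -2.09.
α₁ = Φ(-2.09) = 0.0183; rank = round(200 × 0.0183) = 4; θ*₍4₎ = 7.81.
Upper: z₀ + z₂ = 1.847; 1 − a(z₀+z₂) = 0.9575; argument = 1.8159 → 1.82; α₂ = 0.9656; rank = 193; θ*₍193₎ = 18.68.

(7.81, 18.68)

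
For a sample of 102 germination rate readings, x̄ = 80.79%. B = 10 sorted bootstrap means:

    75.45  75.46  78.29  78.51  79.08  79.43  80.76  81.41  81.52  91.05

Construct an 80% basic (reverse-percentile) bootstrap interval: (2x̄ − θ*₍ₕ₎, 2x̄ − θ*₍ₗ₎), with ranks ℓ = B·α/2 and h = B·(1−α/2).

Percentile endpoints at ranks 1 and 9: θ*₍1₎ = 75.45, θ*₍9₎ = 81.52.
Basic interval reflects these around x̄:
  lower = 2 × 80.79 − 81.52 = 80.06
  upper = 2 × 80.79 − 75.45 = 86.13

(80.06, 86.13)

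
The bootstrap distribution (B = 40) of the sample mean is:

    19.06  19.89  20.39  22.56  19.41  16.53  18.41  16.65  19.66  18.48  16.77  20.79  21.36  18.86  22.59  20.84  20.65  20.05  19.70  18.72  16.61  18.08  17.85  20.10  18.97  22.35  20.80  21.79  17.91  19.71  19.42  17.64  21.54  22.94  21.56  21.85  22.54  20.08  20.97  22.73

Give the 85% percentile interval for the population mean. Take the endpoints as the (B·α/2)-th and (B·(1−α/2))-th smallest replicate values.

(16.65, 22.56)

Sorted replicates: 16.53, 16.61, 16.65, 16.77, 17.64, 17.85, 17.91, 18.08, 18.41, 18.48, 18.72, 18.86, 18.97, 19.06, 19.41, 19.42, 19.66, 19.70, 19.71, 19.89, 20.05, 20.08, 20.10, 20.39, 20.65, 20.79, 20.80, 20.84, 20.97, 21.36, 21.54, 21.56, 21.79, 21.85, 22.35, 22.54, 22.56, 22.59, 22.73, 22.94
α = 0.15; lower rank = 40 × 0.075 = 3; upper rank = 40 × 0.925 = 37.
The 3rd smallest replicate is 16.65; the 37th is 22.56.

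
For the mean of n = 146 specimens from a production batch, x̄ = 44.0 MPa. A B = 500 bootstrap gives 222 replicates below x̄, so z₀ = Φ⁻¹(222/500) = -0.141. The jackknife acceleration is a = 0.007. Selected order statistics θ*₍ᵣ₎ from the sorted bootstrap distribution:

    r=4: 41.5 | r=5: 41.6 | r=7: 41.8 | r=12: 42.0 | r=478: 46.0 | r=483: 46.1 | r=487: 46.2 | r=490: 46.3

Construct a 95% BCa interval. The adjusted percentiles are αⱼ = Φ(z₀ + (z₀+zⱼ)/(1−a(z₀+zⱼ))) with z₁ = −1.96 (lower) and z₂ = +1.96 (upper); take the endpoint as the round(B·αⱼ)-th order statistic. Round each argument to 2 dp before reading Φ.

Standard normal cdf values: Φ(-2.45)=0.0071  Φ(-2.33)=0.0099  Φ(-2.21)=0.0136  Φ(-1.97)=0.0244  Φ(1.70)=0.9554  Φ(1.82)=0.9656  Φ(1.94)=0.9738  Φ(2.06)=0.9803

(41.8, 46.0)

Lower: z₀ + z₁ = -0.141 + (-1.960) = -2.101; 1 − a(z₀+z₁) = 1 − (0.007)(-2.101) = 1.0147; argument = -0.141 + (-2.101)/1.0147 = -2.2115 → -2.21.
α₁ = Φ(-2.21) = 0.0136; rank = round(500 × 0.0136) = 7; θ*₍7₎ = 41.8.
Upper: z₀ + z₂ = 1.819; 1 − a(z₀+z₂) = 0.9873; argument = 1.7015 → 1.70; α₂ = 0.9554; rank = 478; θ*₍478₎ = 46.0.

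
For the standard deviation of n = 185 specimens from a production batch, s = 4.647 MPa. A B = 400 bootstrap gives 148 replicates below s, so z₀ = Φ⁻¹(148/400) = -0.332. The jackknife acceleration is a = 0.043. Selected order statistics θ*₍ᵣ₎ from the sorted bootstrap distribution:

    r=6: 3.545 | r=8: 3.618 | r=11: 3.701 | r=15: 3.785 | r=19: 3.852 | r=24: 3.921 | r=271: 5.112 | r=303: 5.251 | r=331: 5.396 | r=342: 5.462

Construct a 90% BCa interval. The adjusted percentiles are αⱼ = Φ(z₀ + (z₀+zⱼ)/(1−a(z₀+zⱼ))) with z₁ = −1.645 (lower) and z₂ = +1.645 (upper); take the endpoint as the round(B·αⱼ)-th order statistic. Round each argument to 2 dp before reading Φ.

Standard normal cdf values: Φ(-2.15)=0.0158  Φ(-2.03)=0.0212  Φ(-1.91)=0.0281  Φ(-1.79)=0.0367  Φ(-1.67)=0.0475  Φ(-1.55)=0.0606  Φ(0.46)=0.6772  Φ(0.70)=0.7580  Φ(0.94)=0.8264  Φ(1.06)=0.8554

(3.545, 5.462)

Lower: z₀ + z₁ = -0.332 + (-1.645) = -1.977; 1 − a(z₀+z₁) = 1 − (0.043)(-1.977) = 1.0850; argument = -0.332 + (-1.977)/1.0850 = -2.1541 → -2.15.
α₁ = Φ(-2.15) = 0.0158; rank = round(400 × 0.0158) = 6; θ*₍6₎ = 3.545.
Upper: z₀ + z₂ = 1.313; 1 − a(z₀+z₂) = 0.9435; argument = 1.0596 → 1.06; α₂ = 0.8554; rank = 342; θ*₍342₎ = 5.462.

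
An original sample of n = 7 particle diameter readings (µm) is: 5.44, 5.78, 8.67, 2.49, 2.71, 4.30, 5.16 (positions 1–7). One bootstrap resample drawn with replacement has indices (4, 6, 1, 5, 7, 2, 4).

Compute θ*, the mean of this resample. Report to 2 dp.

θ* = 4.05

Resample values: 2.49, 4.30, 5.44, 2.71, 5.16, 5.78, 2.49.
Mean = (2.49 + 4.30 + 5.44 + 2.71 + 5.16 + 5.78 + 2.49) / 7 = 28.370 / 7 = 4.05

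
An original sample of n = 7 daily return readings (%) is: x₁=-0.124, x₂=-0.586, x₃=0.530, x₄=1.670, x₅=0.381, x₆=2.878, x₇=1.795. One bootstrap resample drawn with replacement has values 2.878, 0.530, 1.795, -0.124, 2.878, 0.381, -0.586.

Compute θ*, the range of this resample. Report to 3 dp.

θ* = 3.464

Range = 2.878 − -0.586 = 3.464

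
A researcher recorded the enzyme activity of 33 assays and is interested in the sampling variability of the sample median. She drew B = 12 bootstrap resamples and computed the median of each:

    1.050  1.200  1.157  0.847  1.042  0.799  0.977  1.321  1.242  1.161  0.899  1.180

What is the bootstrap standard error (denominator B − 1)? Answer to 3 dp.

SE* = 0.165

Bootstrap SE is the standard deviation of the 12 replicate medians.
Mean of replicates: (1.050 + 1.200 + 1.157 + 0.847 + 1.042 + 0.799 + 0.977 + 1.321 + 1.242 + 1.161 + 0.899 + 1.180) / 12 = 12.8750 / 12 = 1.0729
Sum of squared deviations: (−0.0229)² + (+0.1271)² + (+0.0841)² + (−0.2259)² + (−0.0309)² + (−0.2739)² + (−0.0959)² + (+0.2481)² + (+0.1691)² + (+0.0881)² + (−0.1739)² + (+0.1071)² = 0.2996
Variance = 0.2996 / 11 = 0.0272
SE* = √0.0272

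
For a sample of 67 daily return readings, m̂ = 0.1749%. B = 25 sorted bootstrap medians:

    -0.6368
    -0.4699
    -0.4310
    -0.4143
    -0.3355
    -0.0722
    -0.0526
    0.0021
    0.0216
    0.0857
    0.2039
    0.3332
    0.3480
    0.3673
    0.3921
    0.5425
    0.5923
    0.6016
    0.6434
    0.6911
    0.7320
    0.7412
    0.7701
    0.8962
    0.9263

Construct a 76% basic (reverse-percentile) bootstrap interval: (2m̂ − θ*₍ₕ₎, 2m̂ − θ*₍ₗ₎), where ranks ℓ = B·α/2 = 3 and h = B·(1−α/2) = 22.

(-0.3914, 0.7808)

Percentile endpoints at ranks 3 and 22: θ*₍3₎ = -0.4310, θ*₍22₎ = 0.7412.
Basic interval reflects these around m̂:
  lower = 2 × 0.1749 − 0.7412 = -0.3914
  upper = 2 × 0.1749 − -0.4310 = 0.7808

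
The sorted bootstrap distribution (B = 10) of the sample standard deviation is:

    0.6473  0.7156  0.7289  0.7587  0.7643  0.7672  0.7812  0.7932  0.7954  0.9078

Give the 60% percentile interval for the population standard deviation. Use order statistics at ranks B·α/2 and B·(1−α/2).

α = 0.40; lower rank = 10 × 0.200 = 2; upper rank = 10 × 0.800 = 8.
The 2nd smallest replicate is 0.7156; the 8th is 0.7932.

(0.7156, 0.7932)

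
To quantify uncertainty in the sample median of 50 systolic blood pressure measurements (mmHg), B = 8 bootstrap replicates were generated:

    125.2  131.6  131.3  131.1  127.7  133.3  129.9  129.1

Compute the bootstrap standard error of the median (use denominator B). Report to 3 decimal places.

SE* = 2.383

Bootstrap SE is the standard deviation of the 8 replicate medians.
Mean of replicates: (125.2 + 131.6 + 131.3 + 131.1 + 127.7 + 133.3 + 129.9 + 129.1) / 8 = 1039.2000 / 8 = 129.9000
Sum of squared deviations: (−4.7000)² + (+1.7000)² + (+1.4000)² + (+1.2000)² + (−2.2000)² + (+3.4000)² + (+0.0000)² + (−0.8000)² = 45.4200
Variance = 45.4200 / 8 = 5.6775
SE* = √5.6775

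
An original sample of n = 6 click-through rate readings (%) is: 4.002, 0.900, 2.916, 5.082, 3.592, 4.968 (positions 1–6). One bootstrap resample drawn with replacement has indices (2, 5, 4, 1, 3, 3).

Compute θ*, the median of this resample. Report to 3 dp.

θ* = 3.254

Resample values: 0.900, 3.592, 5.082, 4.002, 2.916, 2.916.
Sorted: 0.900, 2.916, 2.916, 3.592, 4.002, 5.082
Median = average of the two middle values = 3.254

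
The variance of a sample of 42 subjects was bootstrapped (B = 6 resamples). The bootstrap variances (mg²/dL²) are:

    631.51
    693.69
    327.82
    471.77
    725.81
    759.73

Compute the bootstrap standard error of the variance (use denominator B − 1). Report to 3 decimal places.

Bootstrap SE is the standard deviation of the 6 replicate variances.
Mean of replicates: (631.51 + 693.69 + 327.82 + 471.77 + 725.81 + 759.73) / 6 = 3610.3300 / 6 = 601.7217
Sum of squared deviations: (+29.7883)² + (+91.9683)² + (−273.9017)² + (−129.9517)² + (+124.0883)² + (+158.0083)² = 141619.6257
Variance = 141619.6257 / 5 = 28323.9251
SE* = √28323.9251

SE* = 168.297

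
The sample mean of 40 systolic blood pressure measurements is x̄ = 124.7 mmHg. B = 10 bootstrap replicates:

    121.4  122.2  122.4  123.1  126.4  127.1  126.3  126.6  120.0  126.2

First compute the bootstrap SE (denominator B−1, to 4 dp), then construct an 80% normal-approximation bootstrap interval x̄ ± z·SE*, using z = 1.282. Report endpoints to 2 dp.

(121.35, 128.05)

Mean of replicates = 124.1700; sum of squared deviations = 61.3410; SE* = √(61.3410/9) = 2.6107
Margin = 1.282 × 2.6107 = 3.347
Interval: 124.7 ± 3.347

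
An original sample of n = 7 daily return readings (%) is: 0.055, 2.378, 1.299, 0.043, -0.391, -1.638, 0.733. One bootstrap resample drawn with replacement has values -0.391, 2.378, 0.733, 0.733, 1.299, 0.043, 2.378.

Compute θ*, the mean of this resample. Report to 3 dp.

θ* = 1.025

Mean = ((-0.391) + 2.378 + 0.733 + 0.733 + 1.299 + 0.043 + 2.378) / 7 = 7.1730 / 7 = 1.025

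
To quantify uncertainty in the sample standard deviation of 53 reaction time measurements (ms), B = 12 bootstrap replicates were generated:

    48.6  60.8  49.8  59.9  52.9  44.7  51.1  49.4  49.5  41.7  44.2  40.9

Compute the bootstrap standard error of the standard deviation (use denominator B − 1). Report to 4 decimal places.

Bootstrap SE is the standard deviation of the 12 replicate standard deviations.
Mean of replicates: (48.6 + 60.8 + 49.8 + 59.9 + 52.9 + 44.7 + 51.1 + 49.4 + 49.5 + 41.7 + 44.2 + 40.9) / 12 = 593.50000 / 12 = 49.45833
Sum of squared deviations: (−0.85833)² + (+11.34167)² + (+0.34167)² + (+10.44167)² + (+3.44167)² + (−4.75833)² + (+1.64167)² + (−0.05833)² + (+0.04167)² + (−7.75833)² + (−5.25833)² + (−8.55833)² = 436.78917
Variance = 436.78917 / 11 = 39.70811
SE* = √39.70811

SE* = 6.3014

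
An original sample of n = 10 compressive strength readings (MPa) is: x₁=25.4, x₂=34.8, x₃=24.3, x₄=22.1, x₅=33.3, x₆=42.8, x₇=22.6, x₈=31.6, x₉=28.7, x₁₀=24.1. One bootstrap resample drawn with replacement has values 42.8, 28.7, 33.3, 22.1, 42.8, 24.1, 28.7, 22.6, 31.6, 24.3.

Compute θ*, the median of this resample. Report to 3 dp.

θ* = 28.700

Sorted: 22.1, 22.6, 24.1, 24.3, 28.7, 28.7, 31.6, 33.3, 42.8, 42.8
Median = average of the two middle values = 28.700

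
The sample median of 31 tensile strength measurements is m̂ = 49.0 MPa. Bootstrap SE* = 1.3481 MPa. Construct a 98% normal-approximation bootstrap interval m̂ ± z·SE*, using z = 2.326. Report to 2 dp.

(45.86, 52.14)

Margin = 2.326 × 1.3481 = 3.136
Interval: 49.0 ± 3.136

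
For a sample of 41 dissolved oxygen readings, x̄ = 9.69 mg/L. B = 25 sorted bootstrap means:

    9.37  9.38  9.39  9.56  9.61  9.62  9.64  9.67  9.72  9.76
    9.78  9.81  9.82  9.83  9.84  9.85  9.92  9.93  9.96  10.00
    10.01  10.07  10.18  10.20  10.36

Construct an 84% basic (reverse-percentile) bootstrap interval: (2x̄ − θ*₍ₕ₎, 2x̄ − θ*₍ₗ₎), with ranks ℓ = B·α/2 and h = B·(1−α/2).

(9.20, 10.00)

Percentile endpoints at ranks 2 and 23: θ*₍2₎ = 9.38, θ*₍23₎ = 10.18.
Basic interval reflects these around x̄:
  lower = 2 × 9.69 − 10.18 = 9.20
  upper = 2 × 9.69 − 9.38 = 10.00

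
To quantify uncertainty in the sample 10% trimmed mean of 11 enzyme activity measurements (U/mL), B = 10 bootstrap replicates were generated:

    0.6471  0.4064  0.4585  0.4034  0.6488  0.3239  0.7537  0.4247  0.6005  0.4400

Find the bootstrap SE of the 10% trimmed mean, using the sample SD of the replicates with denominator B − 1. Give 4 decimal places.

Bootstrap SE is the standard deviation of the 10 replicate 10% trimmed means.
Mean of replicates: (0.6471 + 0.4064 + 0.4585 + 0.4034 + 0.6488 + 0.3239 + 0.7537 + 0.4247 + 0.6005 + 0.4400) / 10 = 5.10700 / 10 = 0.51070
Sum of squared deviations: (+0.13640)² + (−0.10430)² + (−0.05220)² + (−0.10730)² + (+0.13810)² + (−0.18680)² + (+0.24300)² + (−0.08600)² + (+0.08980)² + (−0.07070)² = 0.17719
Variance = 0.17719 / 9 = 0.01969
SE* = √0.01969

SE* = 0.1403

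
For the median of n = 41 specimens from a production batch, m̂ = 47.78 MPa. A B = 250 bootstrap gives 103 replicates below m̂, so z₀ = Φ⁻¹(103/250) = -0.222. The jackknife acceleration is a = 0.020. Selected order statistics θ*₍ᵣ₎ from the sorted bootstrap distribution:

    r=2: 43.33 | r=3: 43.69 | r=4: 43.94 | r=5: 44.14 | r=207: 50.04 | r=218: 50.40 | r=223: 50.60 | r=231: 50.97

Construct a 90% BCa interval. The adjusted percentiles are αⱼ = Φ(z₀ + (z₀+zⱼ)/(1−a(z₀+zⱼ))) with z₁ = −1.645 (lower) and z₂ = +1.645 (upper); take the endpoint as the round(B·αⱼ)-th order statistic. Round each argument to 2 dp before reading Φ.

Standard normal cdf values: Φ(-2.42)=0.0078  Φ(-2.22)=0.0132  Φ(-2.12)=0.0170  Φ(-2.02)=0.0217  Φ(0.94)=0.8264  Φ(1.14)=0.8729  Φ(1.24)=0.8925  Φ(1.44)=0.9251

(44.14, 50.60)

Lower: z₀ + z₁ = -0.222 + (-1.645) = -1.867; 1 − a(z₀+z₁) = 1 − (0.020)(-1.867) = 1.0373; argument = -0.222 + (-1.867)/1.0373 = -2.0218 → -2.02.
α₁ = Φ(-2.02) = 0.0217; rank = round(250 × 0.0217) = 5; θ*₍5₎ = 44.14.
Upper: z₀ + z₂ = 1.423; 1 − a(z₀+z₂) = 0.9715; argument = 1.2427 → 1.24; α₂ = 0.8925; rank = 223; θ*₍223₎ = 50.60.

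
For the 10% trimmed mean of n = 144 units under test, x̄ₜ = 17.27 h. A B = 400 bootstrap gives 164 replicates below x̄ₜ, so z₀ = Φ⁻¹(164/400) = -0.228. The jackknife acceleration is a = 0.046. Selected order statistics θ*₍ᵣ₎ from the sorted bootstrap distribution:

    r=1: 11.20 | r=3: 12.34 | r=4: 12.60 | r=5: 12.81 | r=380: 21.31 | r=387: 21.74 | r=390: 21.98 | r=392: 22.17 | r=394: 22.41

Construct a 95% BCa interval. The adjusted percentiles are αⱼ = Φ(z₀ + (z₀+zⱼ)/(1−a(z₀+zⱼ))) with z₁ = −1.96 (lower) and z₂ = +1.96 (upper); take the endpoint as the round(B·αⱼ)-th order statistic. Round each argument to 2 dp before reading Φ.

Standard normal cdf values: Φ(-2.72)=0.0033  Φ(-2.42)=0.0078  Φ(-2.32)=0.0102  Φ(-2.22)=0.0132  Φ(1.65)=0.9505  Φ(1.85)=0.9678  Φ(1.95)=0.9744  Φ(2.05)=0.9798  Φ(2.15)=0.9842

(12.81, 21.31)

Lower: z₀ + z₁ = -0.228 + (-1.960) = -2.188; 1 − a(z₀+z₁) = 1 − (0.046)(-2.188) = 1.1006; argument = -0.228 + (-2.188)/1.1006 = -2.2159 → -2.22.
α₁ = Φ(-2.22) = 0.0132; rank = round(400 × 0.0132) = 5; θ*₍5₎ = 12.81.
Upper: z₀ + z₂ = 1.732; 1 − a(z₀+z₂) = 0.9203; argument = 1.6539 → 1.65; α₂ = 0.9505; rank = 380; θ*₍380₎ = 21.31.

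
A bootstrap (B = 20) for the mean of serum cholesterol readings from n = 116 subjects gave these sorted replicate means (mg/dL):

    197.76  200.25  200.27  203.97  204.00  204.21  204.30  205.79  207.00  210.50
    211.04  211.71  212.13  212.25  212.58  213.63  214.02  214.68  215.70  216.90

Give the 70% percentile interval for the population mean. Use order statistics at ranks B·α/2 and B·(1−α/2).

(200.27, 214.02)

α = 0.30; lower rank = 20 × 0.150 = 3; upper rank = 20 × 0.850 = 17.
The 3rd smallest replicate is 200.27; the 17th is 214.02.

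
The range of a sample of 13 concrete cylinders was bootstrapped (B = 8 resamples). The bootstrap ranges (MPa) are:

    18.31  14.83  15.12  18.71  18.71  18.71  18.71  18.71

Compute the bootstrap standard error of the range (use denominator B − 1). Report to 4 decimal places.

Bootstrap SE is the standard deviation of the 8 replicate ranges.
Mean of replicates: (18.31 + 14.83 + 15.12 + 18.71 + 18.71 + 18.71 + 18.71 + 18.71) / 8 = 141.81000 / 8 = 17.72625
Sum of squared deviations: (+0.58375)² + (−2.89625)² + (−2.60625)² + (+0.98375)² + (+0.98375)² + (+0.98375)² + (+0.98375)² + (+0.98375)² = 20.36039
Variance = 20.36039 / 7 = 2.90863
SE* = √2.90863

SE* = 1.7055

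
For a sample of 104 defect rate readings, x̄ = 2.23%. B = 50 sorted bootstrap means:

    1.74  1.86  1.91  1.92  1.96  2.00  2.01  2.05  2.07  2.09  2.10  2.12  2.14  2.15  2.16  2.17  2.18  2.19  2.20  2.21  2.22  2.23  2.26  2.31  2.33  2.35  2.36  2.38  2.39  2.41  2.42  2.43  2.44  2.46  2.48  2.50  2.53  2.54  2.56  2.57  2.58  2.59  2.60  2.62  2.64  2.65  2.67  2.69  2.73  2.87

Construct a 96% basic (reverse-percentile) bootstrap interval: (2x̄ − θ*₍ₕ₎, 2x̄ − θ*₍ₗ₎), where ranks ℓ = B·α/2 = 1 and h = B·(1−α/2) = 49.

(1.73, 2.72)

Percentile endpoints at ranks 1 and 49: θ*₍1₎ = 1.74, θ*₍49₎ = 2.73.
Basic interval reflects these around x̄:
  lower = 2 × 2.23 − 2.73 = 1.73
  upper = 2 × 2.23 − 1.74 = 2.72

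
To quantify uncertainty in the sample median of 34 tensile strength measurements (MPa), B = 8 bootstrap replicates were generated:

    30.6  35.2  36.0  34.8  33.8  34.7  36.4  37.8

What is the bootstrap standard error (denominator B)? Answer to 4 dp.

SE* = 1.9909

Bootstrap SE is the standard deviation of the 8 replicate medians.
Mean of replicates: (30.6 + 35.2 + 36.0 + 34.8 + 33.8 + 34.7 + 36.4 + 37.8) / 8 = 279.30000 / 8 = 34.91250
Sum of squared deviations: (−4.31250)² + (+0.28750)² + (+1.08750)² + (−0.11250)² + (−1.11250)² + (−0.21250)² + (+1.48750)² + (+2.88750)² = 31.70875
Variance = 31.70875 / 8 = 3.96359
SE* = √3.96359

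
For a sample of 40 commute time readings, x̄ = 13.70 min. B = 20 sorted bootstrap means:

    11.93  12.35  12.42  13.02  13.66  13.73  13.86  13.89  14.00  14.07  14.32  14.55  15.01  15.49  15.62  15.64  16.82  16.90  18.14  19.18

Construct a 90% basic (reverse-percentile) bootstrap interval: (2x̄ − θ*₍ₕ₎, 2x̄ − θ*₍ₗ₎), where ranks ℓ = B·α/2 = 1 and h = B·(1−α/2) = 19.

(9.26, 15.47)

Percentile endpoints at ranks 1 and 19: θ*₍1₎ = 11.93, θ*₍19₎ = 18.14.
Basic interval reflects these around x̄:
  lower = 2 × 13.70 − 18.14 = 9.26
  upper = 2 × 13.70 − 11.93 = 15.47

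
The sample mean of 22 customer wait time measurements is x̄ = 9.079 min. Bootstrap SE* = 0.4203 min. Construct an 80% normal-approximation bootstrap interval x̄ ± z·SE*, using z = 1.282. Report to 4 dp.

Margin = 1.282 × 0.4203 = 0.53882
Interval: 9.079 ± 0.53882

(8.5402, 9.6178)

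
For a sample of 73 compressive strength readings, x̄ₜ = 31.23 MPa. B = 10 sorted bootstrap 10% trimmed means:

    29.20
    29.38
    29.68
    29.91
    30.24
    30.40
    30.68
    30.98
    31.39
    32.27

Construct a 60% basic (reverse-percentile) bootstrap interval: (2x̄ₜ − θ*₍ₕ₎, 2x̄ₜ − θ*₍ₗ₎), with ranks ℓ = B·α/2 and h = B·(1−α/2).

(31.48, 33.08)

Percentile endpoints at ranks 2 and 8: θ*₍2₎ = 29.38, θ*₍8₎ = 30.98.
Basic interval reflects these around x̄ₜ:
  lower = 2 × 31.23 − 30.98 = 31.48
  upper = 2 × 31.23 − 29.38 = 33.08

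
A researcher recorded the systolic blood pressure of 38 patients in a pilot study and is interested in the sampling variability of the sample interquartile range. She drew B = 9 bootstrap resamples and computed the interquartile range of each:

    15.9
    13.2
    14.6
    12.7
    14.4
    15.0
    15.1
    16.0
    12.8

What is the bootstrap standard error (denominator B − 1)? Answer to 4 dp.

SE* = 1.2544

Bootstrap SE is the standard deviation of the 9 replicate interquartile ranges.
Mean of replicates: (15.9 + 13.2 + 14.6 + 12.7 + 14.4 + 15.0 + 15.1 + 16.0 + 12.8) / 9 = 129.70000 / 9 = 14.41111
Sum of squared deviations: (+1.48889)² + (−1.21111)² + (+0.18889)² + (−1.71111)² + (−0.01111)² + (+0.58889)² + (+0.68889)² + (+1.58889)² + (−1.61111)² = 12.58889
Variance = 12.58889 / 8 = 1.57361
SE* = √1.57361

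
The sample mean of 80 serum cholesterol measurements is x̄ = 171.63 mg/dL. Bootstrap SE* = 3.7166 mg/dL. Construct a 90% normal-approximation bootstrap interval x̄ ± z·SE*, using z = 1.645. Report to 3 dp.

Margin = 1.645 × 3.7166 = 6.1138
Interval: 171.63 ± 6.1138

(165.516, 177.744)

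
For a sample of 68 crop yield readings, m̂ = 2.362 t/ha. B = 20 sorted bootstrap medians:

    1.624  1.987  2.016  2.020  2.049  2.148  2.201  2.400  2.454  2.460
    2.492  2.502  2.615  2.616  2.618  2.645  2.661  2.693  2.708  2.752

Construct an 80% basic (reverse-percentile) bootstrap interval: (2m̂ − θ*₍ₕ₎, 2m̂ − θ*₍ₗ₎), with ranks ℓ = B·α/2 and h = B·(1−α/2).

(2.031, 2.737)

Percentile endpoints at ranks 2 and 18: θ*₍2₎ = 1.987, θ*₍18₎ = 2.693.
Basic interval reflects these around m̂:
  lower = 2 × 2.362 − 2.693 = 2.031
  upper = 2 × 2.362 − 1.987 = 2.737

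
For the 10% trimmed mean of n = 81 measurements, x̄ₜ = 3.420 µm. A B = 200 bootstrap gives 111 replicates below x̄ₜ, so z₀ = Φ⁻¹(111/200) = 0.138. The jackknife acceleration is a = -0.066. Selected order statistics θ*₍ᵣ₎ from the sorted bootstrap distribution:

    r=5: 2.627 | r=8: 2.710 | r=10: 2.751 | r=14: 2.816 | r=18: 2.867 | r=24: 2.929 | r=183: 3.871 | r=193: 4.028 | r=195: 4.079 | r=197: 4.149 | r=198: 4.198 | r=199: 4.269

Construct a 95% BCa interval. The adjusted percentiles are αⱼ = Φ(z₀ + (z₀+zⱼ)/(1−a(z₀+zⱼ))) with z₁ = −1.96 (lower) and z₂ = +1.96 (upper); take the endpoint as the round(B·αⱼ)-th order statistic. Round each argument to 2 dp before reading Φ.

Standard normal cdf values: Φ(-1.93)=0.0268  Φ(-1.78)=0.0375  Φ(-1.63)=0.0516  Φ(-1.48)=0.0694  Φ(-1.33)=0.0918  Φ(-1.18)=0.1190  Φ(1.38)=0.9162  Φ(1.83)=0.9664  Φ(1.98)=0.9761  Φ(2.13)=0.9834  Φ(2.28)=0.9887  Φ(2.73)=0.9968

Lower: z₀ + z₁ = 0.138 + (-1.960) = -1.822; 1 − a(z₀+z₁) = 1 − (-0.066)(-1.822) = 0.8797; argument = 0.138 + (-1.822)/0.8797 = -1.9330 → -1.93.
α₁ = Φ(-1.93) = 0.0268; rank = round(200 × 0.0268) = 5; θ*₍5₎ = 2.627.
Upper: z₀ + z₂ = 2.098; 1 − a(z₀+z₂) = 1.1385; argument = 1.9808 → 1.98; α₂ = 0.9761; rank = 195; θ*₍195₎ = 4.079.

(2.627, 4.079)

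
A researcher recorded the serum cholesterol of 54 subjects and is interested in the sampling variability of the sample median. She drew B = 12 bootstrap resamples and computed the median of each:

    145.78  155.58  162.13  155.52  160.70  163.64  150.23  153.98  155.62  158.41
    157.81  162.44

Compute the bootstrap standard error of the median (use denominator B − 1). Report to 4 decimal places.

SE* = 5.2475

Bootstrap SE is the standard deviation of the 12 replicate medians.
Mean of replicates: (145.78 + 155.58 + 162.13 + 155.52 + 160.70 + 163.64 + 150.23 + 153.98 + 155.62 + 158.41 + 157.81 + 162.44) / 12 = 1881.84000 / 12 = 156.82000
Sum of squared deviations: (−11.04000)² + (−1.24000)² + (+5.31000)² + (−1.30000)² + (+3.88000)² + (+6.82000)² + (−6.59000)² + (−2.84000)² + (−1.20000)² + (+1.59000)² + (+0.99000)² + (+5.62000)² = 302.89840
Variance = 302.89840 / 11 = 27.53622
SE* = √27.53622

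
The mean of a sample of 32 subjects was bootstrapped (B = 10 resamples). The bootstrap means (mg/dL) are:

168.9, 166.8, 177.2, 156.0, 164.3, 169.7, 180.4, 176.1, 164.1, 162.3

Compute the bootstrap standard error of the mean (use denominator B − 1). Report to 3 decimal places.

SE* = 7.536

Bootstrap SE is the standard deviation of the 10 replicate means.
Mean of replicates: (168.9 + 166.8 + 177.2 + 156.0 + 164.3 + 169.7 + 180.4 + 176.1 + 164.1 + 162.3) / 10 = 1685.8000 / 10 = 168.5800
Sum of squared deviations: (+0.3200)² + (−1.7800)² + (+8.6200)² + (−12.5800)² + (−4.2800)² + (+1.1200)² + (+11.8200)² + (+7.5200)² + (−4.4800)² + (−6.2800)² = 511.1760
Variance = 511.1760 / 9 = 56.7973
SE* = √56.7973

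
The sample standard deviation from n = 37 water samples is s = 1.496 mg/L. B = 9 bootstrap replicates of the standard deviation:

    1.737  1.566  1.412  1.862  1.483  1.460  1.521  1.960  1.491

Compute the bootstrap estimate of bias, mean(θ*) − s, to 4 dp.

mean(θ*) = (1.737 + 1.566 + 1.412 + 1.862 + 1.483 + 1.460 + 1.521 + 1.960 + 1.491) / 9 = 1.61022
bias = 1.61022 − 1.496

bias = +0.1142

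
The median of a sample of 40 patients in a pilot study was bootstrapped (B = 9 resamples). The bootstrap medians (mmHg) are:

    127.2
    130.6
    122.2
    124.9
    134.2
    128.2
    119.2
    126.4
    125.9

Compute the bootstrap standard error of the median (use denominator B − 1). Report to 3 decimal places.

Bootstrap SE is the standard deviation of the 9 replicate medians.
Mean of replicates: (127.2 + 130.6 + 122.2 + 124.9 + 134.2 + 128.2 + 119.2 + 126.4 + 125.9) / 9 = 1138.8000 / 9 = 126.5333
Sum of squared deviations: (+0.6667)² + (+4.0667)² + (−4.3333)² + (−1.6333)² + (+7.6667)² + (+1.6667)² + (−7.3333)² + (−0.1333)² + (−0.6333)² = 154.1800
Variance = 154.1800 / 8 = 19.2725
SE* = √19.2725

SE* = 4.390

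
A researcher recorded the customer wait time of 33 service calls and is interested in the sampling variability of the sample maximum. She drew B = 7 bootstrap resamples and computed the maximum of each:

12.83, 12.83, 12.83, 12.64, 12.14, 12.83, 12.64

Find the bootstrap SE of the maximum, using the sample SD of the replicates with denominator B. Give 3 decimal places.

Bootstrap SE is the standard deviation of the 7 replicate maximums.
Mean of replicates: (12.83 + 12.83 + 12.83 + 12.64 + 12.14 + 12.83 + 12.64) / 7 = 88.74000 / 7 = 12.67714
Sum of squared deviations: (+0.15286)² + (+0.15286)² + (+0.15286)² + (−0.03714)² + (−0.53714)² + (+0.15286)² + (−0.03714)² = 0.38474
Variance = 0.38474 / 7 = 0.05496
SE* = √0.05496

SE* = 0.234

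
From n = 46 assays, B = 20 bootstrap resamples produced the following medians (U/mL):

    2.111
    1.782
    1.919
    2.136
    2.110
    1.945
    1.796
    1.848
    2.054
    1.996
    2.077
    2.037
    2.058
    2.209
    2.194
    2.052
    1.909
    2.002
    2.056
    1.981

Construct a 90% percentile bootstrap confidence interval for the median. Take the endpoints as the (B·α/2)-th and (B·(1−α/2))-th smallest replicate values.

Sorted replicates: 1.782, 1.796, 1.848, 1.909, 1.919, 1.945, 1.981, 1.996, 2.002, 2.037, 2.052, 2.054, 2.056, 2.058, 2.077, 2.110, 2.111, 2.136, 2.194, 2.209
α = 0.10; lower rank = 20 × 0.050 = 1; upper rank = 20 × 0.950 = 19.
The 1st smallest replicate is 1.782; the 19th is 2.194.

(1.782, 2.194)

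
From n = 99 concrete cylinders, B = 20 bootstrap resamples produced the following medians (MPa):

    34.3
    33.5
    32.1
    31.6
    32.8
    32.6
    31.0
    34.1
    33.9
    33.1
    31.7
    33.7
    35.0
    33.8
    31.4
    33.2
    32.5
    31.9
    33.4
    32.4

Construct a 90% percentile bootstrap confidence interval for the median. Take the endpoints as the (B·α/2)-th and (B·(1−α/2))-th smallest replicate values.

Sorted replicates: 31.0, 31.4, 31.6, 31.7, 31.9, 32.1, 32.4, 32.5, 32.6, 32.8, 33.1, 33.2, 33.4, 33.5, 33.7, 33.8, 33.9, 34.1, 34.3, 35.0
α = 0.10; lower rank = 20 × 0.050 = 1; upper rank = 20 × 0.950 = 19.
The 1st smallest replicate is 31.0; the 19th is 34.3.

(31.0, 34.3)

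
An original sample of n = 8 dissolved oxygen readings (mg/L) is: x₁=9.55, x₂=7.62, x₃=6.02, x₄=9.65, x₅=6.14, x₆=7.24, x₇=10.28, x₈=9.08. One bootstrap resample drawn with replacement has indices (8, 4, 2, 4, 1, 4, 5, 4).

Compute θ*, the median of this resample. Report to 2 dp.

θ* = 9.60

Resample values: 9.08, 9.65, 7.62, 9.65, 9.55, 9.65, 6.14, 9.65.
Sorted: 6.14, 7.62, 9.08, 9.55, 9.65, 9.65, 9.65, 9.65
Median = average of the two middle values = 9.60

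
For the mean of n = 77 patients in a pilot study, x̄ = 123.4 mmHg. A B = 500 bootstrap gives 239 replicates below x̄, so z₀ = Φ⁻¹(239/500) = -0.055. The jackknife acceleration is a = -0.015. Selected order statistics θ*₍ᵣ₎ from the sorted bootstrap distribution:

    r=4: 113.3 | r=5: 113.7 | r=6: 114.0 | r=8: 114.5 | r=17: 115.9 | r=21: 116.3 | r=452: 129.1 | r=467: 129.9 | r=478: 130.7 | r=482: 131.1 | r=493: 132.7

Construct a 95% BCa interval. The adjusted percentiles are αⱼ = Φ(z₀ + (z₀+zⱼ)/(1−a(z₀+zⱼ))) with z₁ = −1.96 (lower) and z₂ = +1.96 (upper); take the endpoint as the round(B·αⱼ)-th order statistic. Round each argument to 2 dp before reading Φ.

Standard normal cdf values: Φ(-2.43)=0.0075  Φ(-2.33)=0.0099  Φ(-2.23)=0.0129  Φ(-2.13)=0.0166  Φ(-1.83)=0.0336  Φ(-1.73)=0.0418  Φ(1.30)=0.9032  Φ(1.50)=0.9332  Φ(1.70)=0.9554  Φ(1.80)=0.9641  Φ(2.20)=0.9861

Lower: z₀ + z₁ = -0.055 + (-1.960) = -2.015; 1 − a(z₀+z₁) = 1 − (-0.015)(-2.015) = 0.9698; argument = -0.055 + (-2.015)/0.9698 = -2.1328 → -2.13.
α₁ = Φ(-2.13) = 0.0166; rank = round(500 × 0.0166) = 8; θ*₍8₎ = 114.5.
Upper: z₀ + z₂ = 1.905; 1 − a(z₀+z₂) = 1.0286; argument = 1.7971 → 1.80; α₂ = 0.9641; rank = 482; θ*₍482₎ = 131.1.

(114.5, 131.1)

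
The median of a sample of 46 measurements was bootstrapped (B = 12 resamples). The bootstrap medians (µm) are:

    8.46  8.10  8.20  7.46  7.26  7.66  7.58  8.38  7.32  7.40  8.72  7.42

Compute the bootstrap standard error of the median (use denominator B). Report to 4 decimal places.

Bootstrap SE is the standard deviation of the 12 replicate medians.
Mean of replicates: (8.46 + 8.10 + 8.20 + 7.46 + 7.26 + 7.66 + 7.58 + 8.38 + 7.32 + 7.40 + 8.72 + 7.42) / 12 = 93.96000 / 12 = 7.83000
Sum of squared deviations: (+0.63000)² + (+0.27000)² + (+0.37000)² + (−0.37000)² + (−0.57000)² + (−0.17000)² + (−0.25000)² + (+0.55000)² + (−0.51000)² + (−0.43000)² + (+0.89000)² + (−0.41000)² = 2.86760
Variance = 2.86760 / 12 = 0.23897
SE* = √0.23897

SE* = 0.4888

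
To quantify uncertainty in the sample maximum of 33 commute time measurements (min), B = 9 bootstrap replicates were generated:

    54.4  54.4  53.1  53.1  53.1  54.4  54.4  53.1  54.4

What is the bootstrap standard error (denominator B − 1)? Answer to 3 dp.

SE* = 0.685

Bootstrap SE is the standard deviation of the 9 replicate maximums.
Mean of replicates: (54.4 + 54.4 + 53.1 + 53.1 + 53.1 + 54.4 + 54.4 + 53.1 + 54.4) / 9 = 484.4000 / 9 = 53.8222
Sum of squared deviations: (+0.5778)² + (+0.5778)² + (−0.7222)² + (−0.7222)² + (−0.7222)² + (+0.5778)² + (+0.5778)² + (−0.7222)² + (+0.5778)² = 3.7556
Variance = 3.7556 / 8 = 0.4694
SE* = √0.4694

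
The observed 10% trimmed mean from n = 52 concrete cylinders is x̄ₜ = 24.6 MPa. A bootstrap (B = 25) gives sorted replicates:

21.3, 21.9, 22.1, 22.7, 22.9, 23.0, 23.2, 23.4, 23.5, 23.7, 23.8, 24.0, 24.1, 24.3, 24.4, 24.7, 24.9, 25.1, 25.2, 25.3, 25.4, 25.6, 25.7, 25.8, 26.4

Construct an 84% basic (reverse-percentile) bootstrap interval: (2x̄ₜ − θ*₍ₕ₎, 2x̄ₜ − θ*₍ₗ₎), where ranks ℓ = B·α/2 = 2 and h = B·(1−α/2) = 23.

Percentile endpoints at ranks 2 and 23: θ*₍2₎ = 21.9, θ*₍23₎ = 25.7.
Basic interval reflects these around x̄ₜ:
  lower = 2 × 24.6 − 25.7 = 23.5
  upper = 2 × 24.6 − 21.9 = 27.3

(23.5, 27.3)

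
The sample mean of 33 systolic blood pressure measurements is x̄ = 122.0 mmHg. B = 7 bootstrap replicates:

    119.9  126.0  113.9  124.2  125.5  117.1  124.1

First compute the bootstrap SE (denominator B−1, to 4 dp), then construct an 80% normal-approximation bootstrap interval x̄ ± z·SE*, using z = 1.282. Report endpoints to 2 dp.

(116.03, 127.97)

Mean of replicates = 121.5286; sum of squared deviations = 129.9743; SE* = √(129.9743/6) = 4.6543
Margin = 1.282 × 4.6543 = 5.967
Interval: 122.0 ± 5.967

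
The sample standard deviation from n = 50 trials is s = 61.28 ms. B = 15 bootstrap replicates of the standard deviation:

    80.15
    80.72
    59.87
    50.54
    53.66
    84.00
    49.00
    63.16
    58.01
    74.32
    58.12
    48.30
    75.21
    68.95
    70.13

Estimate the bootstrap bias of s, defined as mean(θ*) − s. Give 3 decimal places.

mean(θ*) = (80.15 + 80.72 + 59.87 + 50.54 + 53.66 + 84.00 + 49.00 + 63.16 + 58.01 + 74.32 + 58.12 + 48.30 + 75.21 + 68.95 + 70.13) / 15 = 64.9427
bias = 64.9427 − 61.28

bias = +3.663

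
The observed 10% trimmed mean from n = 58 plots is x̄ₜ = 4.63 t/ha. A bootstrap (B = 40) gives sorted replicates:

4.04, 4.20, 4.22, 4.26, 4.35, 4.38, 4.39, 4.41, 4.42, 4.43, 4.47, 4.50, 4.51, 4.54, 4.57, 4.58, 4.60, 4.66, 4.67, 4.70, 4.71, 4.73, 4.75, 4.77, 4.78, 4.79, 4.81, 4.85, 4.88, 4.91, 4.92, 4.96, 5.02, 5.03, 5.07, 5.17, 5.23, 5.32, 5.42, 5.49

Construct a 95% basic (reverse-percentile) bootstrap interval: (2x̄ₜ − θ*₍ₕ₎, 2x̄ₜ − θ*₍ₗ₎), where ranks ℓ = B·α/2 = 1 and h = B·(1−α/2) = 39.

(3.84, 5.22)

Percentile endpoints at ranks 1 and 39: θ*₍1₎ = 4.04, θ*₍39₎ = 5.42.
Basic interval reflects these around x̄ₜ:
  lower = 2 × 4.63 − 5.42 = 3.84
  upper = 2 × 4.63 − 4.04 = 5.22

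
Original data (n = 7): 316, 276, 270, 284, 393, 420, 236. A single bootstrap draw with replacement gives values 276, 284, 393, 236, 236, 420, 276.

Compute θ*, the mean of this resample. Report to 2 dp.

θ* = 303.00

Mean = (276 + 284 + 393 + 236 + 236 + 420 + 276) / 7 = 2121.0 / 7 = 303.00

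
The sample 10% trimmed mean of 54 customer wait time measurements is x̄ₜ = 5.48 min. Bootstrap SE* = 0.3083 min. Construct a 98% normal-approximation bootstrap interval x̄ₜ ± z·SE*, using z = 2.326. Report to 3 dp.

Margin = 2.326 × 0.3083 = 0.7171
Interval: 5.48 ± 0.7171

(4.763, 6.197)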